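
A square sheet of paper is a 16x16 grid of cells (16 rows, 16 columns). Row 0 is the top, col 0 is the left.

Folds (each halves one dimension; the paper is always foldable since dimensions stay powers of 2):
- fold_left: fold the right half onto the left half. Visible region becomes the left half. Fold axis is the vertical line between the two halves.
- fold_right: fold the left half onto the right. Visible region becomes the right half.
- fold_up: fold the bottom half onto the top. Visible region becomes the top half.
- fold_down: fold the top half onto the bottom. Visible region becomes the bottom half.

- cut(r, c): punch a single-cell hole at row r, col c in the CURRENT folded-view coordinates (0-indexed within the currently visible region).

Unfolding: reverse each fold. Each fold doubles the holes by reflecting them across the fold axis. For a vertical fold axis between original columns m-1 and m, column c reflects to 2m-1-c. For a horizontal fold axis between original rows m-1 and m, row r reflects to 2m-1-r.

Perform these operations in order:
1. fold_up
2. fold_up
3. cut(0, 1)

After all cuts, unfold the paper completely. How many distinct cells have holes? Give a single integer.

Answer: 4

Derivation:
Op 1 fold_up: fold axis h@8; visible region now rows[0,8) x cols[0,16) = 8x16
Op 2 fold_up: fold axis h@4; visible region now rows[0,4) x cols[0,16) = 4x16
Op 3 cut(0, 1): punch at orig (0,1); cuts so far [(0, 1)]; region rows[0,4) x cols[0,16) = 4x16
Unfold 1 (reflect across h@4): 2 holes -> [(0, 1), (7, 1)]
Unfold 2 (reflect across h@8): 4 holes -> [(0, 1), (7, 1), (8, 1), (15, 1)]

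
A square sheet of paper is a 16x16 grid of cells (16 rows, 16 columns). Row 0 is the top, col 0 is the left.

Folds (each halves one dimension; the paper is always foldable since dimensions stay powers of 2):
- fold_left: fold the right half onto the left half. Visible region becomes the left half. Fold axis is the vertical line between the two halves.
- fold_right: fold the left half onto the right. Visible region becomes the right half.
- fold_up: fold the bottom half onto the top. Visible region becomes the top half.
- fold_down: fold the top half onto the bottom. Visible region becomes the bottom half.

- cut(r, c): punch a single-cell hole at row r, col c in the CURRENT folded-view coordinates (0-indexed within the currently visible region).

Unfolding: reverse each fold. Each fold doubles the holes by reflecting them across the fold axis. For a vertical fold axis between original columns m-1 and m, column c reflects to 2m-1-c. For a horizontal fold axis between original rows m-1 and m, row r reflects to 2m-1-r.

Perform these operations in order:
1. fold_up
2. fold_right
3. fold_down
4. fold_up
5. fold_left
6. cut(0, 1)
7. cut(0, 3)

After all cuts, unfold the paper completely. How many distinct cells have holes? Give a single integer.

Op 1 fold_up: fold axis h@8; visible region now rows[0,8) x cols[0,16) = 8x16
Op 2 fold_right: fold axis v@8; visible region now rows[0,8) x cols[8,16) = 8x8
Op 3 fold_down: fold axis h@4; visible region now rows[4,8) x cols[8,16) = 4x8
Op 4 fold_up: fold axis h@6; visible region now rows[4,6) x cols[8,16) = 2x8
Op 5 fold_left: fold axis v@12; visible region now rows[4,6) x cols[8,12) = 2x4
Op 6 cut(0, 1): punch at orig (4,9); cuts so far [(4, 9)]; region rows[4,6) x cols[8,12) = 2x4
Op 7 cut(0, 3): punch at orig (4,11); cuts so far [(4, 9), (4, 11)]; region rows[4,6) x cols[8,12) = 2x4
Unfold 1 (reflect across v@12): 4 holes -> [(4, 9), (4, 11), (4, 12), (4, 14)]
Unfold 2 (reflect across h@6): 8 holes -> [(4, 9), (4, 11), (4, 12), (4, 14), (7, 9), (7, 11), (7, 12), (7, 14)]
Unfold 3 (reflect across h@4): 16 holes -> [(0, 9), (0, 11), (0, 12), (0, 14), (3, 9), (3, 11), (3, 12), (3, 14), (4, 9), (4, 11), (4, 12), (4, 14), (7, 9), (7, 11), (7, 12), (7, 14)]
Unfold 4 (reflect across v@8): 32 holes -> [(0, 1), (0, 3), (0, 4), (0, 6), (0, 9), (0, 11), (0, 12), (0, 14), (3, 1), (3, 3), (3, 4), (3, 6), (3, 9), (3, 11), (3, 12), (3, 14), (4, 1), (4, 3), (4, 4), (4, 6), (4, 9), (4, 11), (4, 12), (4, 14), (7, 1), (7, 3), (7, 4), (7, 6), (7, 9), (7, 11), (7, 12), (7, 14)]
Unfold 5 (reflect across h@8): 64 holes -> [(0, 1), (0, 3), (0, 4), (0, 6), (0, 9), (0, 11), (0, 12), (0, 14), (3, 1), (3, 3), (3, 4), (3, 6), (3, 9), (3, 11), (3, 12), (3, 14), (4, 1), (4, 3), (4, 4), (4, 6), (4, 9), (4, 11), (4, 12), (4, 14), (7, 1), (7, 3), (7, 4), (7, 6), (7, 9), (7, 11), (7, 12), (7, 14), (8, 1), (8, 3), (8, 4), (8, 6), (8, 9), (8, 11), (8, 12), (8, 14), (11, 1), (11, 3), (11, 4), (11, 6), (11, 9), (11, 11), (11, 12), (11, 14), (12, 1), (12, 3), (12, 4), (12, 6), (12, 9), (12, 11), (12, 12), (12, 14), (15, 1), (15, 3), (15, 4), (15, 6), (15, 9), (15, 11), (15, 12), (15, 14)]

Answer: 64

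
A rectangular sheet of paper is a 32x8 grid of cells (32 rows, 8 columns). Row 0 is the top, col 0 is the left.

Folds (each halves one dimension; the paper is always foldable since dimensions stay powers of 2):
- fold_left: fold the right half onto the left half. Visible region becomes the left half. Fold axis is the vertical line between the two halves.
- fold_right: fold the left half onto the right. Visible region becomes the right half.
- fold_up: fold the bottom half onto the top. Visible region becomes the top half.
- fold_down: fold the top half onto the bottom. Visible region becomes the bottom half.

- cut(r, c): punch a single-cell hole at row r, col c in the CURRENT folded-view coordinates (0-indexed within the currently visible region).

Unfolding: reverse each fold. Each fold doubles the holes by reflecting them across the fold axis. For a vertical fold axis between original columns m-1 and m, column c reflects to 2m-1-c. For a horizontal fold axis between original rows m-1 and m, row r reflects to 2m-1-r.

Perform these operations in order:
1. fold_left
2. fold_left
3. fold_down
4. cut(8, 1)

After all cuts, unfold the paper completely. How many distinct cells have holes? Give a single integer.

Answer: 8

Derivation:
Op 1 fold_left: fold axis v@4; visible region now rows[0,32) x cols[0,4) = 32x4
Op 2 fold_left: fold axis v@2; visible region now rows[0,32) x cols[0,2) = 32x2
Op 3 fold_down: fold axis h@16; visible region now rows[16,32) x cols[0,2) = 16x2
Op 4 cut(8, 1): punch at orig (24,1); cuts so far [(24, 1)]; region rows[16,32) x cols[0,2) = 16x2
Unfold 1 (reflect across h@16): 2 holes -> [(7, 1), (24, 1)]
Unfold 2 (reflect across v@2): 4 holes -> [(7, 1), (7, 2), (24, 1), (24, 2)]
Unfold 3 (reflect across v@4): 8 holes -> [(7, 1), (7, 2), (7, 5), (7, 6), (24, 1), (24, 2), (24, 5), (24, 6)]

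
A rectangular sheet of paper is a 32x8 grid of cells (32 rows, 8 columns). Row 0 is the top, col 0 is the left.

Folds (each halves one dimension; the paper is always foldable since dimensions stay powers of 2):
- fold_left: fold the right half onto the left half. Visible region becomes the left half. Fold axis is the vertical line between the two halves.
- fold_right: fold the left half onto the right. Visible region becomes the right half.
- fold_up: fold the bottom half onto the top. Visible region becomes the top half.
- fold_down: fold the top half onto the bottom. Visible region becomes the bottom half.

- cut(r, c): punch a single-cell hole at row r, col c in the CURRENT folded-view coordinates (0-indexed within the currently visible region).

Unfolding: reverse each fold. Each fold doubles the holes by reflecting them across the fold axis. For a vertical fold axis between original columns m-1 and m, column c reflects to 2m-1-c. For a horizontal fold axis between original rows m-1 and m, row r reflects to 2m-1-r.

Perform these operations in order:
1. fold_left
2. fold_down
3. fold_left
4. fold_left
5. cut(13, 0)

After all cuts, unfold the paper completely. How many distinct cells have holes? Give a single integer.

Answer: 16

Derivation:
Op 1 fold_left: fold axis v@4; visible region now rows[0,32) x cols[0,4) = 32x4
Op 2 fold_down: fold axis h@16; visible region now rows[16,32) x cols[0,4) = 16x4
Op 3 fold_left: fold axis v@2; visible region now rows[16,32) x cols[0,2) = 16x2
Op 4 fold_left: fold axis v@1; visible region now rows[16,32) x cols[0,1) = 16x1
Op 5 cut(13, 0): punch at orig (29,0); cuts so far [(29, 0)]; region rows[16,32) x cols[0,1) = 16x1
Unfold 1 (reflect across v@1): 2 holes -> [(29, 0), (29, 1)]
Unfold 2 (reflect across v@2): 4 holes -> [(29, 0), (29, 1), (29, 2), (29, 3)]
Unfold 3 (reflect across h@16): 8 holes -> [(2, 0), (2, 1), (2, 2), (2, 3), (29, 0), (29, 1), (29, 2), (29, 3)]
Unfold 4 (reflect across v@4): 16 holes -> [(2, 0), (2, 1), (2, 2), (2, 3), (2, 4), (2, 5), (2, 6), (2, 7), (29, 0), (29, 1), (29, 2), (29, 3), (29, 4), (29, 5), (29, 6), (29, 7)]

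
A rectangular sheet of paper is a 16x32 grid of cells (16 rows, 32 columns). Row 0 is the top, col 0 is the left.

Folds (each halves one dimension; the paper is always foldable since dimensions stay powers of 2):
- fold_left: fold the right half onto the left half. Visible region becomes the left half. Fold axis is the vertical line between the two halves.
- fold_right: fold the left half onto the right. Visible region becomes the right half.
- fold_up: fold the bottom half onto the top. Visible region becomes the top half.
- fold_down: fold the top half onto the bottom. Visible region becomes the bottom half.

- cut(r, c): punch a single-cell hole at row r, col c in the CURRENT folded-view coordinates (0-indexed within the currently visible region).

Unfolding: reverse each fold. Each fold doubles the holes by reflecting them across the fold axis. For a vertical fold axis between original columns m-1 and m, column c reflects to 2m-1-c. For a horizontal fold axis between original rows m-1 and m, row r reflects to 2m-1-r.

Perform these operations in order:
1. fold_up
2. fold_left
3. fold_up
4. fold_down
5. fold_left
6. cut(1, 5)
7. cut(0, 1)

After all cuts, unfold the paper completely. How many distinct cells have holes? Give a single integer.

Op 1 fold_up: fold axis h@8; visible region now rows[0,8) x cols[0,32) = 8x32
Op 2 fold_left: fold axis v@16; visible region now rows[0,8) x cols[0,16) = 8x16
Op 3 fold_up: fold axis h@4; visible region now rows[0,4) x cols[0,16) = 4x16
Op 4 fold_down: fold axis h@2; visible region now rows[2,4) x cols[0,16) = 2x16
Op 5 fold_left: fold axis v@8; visible region now rows[2,4) x cols[0,8) = 2x8
Op 6 cut(1, 5): punch at orig (3,5); cuts so far [(3, 5)]; region rows[2,4) x cols[0,8) = 2x8
Op 7 cut(0, 1): punch at orig (2,1); cuts so far [(2, 1), (3, 5)]; region rows[2,4) x cols[0,8) = 2x8
Unfold 1 (reflect across v@8): 4 holes -> [(2, 1), (2, 14), (3, 5), (3, 10)]
Unfold 2 (reflect across h@2): 8 holes -> [(0, 5), (0, 10), (1, 1), (1, 14), (2, 1), (2, 14), (3, 5), (3, 10)]
Unfold 3 (reflect across h@4): 16 holes -> [(0, 5), (0, 10), (1, 1), (1, 14), (2, 1), (2, 14), (3, 5), (3, 10), (4, 5), (4, 10), (5, 1), (5, 14), (6, 1), (6, 14), (7, 5), (7, 10)]
Unfold 4 (reflect across v@16): 32 holes -> [(0, 5), (0, 10), (0, 21), (0, 26), (1, 1), (1, 14), (1, 17), (1, 30), (2, 1), (2, 14), (2, 17), (2, 30), (3, 5), (3, 10), (3, 21), (3, 26), (4, 5), (4, 10), (4, 21), (4, 26), (5, 1), (5, 14), (5, 17), (5, 30), (6, 1), (6, 14), (6, 17), (6, 30), (7, 5), (7, 10), (7, 21), (7, 26)]
Unfold 5 (reflect across h@8): 64 holes -> [(0, 5), (0, 10), (0, 21), (0, 26), (1, 1), (1, 14), (1, 17), (1, 30), (2, 1), (2, 14), (2, 17), (2, 30), (3, 5), (3, 10), (3, 21), (3, 26), (4, 5), (4, 10), (4, 21), (4, 26), (5, 1), (5, 14), (5, 17), (5, 30), (6, 1), (6, 14), (6, 17), (6, 30), (7, 5), (7, 10), (7, 21), (7, 26), (8, 5), (8, 10), (8, 21), (8, 26), (9, 1), (9, 14), (9, 17), (9, 30), (10, 1), (10, 14), (10, 17), (10, 30), (11, 5), (11, 10), (11, 21), (11, 26), (12, 5), (12, 10), (12, 21), (12, 26), (13, 1), (13, 14), (13, 17), (13, 30), (14, 1), (14, 14), (14, 17), (14, 30), (15, 5), (15, 10), (15, 21), (15, 26)]

Answer: 64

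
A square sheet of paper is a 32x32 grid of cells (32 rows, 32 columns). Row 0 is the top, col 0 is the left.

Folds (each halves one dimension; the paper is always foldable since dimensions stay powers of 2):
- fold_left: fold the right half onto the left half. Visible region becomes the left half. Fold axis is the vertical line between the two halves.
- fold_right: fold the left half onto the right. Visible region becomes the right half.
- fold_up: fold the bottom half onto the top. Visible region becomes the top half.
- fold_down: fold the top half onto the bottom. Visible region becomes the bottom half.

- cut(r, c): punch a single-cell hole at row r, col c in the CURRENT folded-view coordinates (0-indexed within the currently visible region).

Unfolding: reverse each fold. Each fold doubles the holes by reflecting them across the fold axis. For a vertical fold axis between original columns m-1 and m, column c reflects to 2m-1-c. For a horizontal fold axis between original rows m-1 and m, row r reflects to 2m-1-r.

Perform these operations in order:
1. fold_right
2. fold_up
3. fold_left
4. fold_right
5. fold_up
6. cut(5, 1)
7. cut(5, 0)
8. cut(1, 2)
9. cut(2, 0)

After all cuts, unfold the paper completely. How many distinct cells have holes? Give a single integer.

Op 1 fold_right: fold axis v@16; visible region now rows[0,32) x cols[16,32) = 32x16
Op 2 fold_up: fold axis h@16; visible region now rows[0,16) x cols[16,32) = 16x16
Op 3 fold_left: fold axis v@24; visible region now rows[0,16) x cols[16,24) = 16x8
Op 4 fold_right: fold axis v@20; visible region now rows[0,16) x cols[20,24) = 16x4
Op 5 fold_up: fold axis h@8; visible region now rows[0,8) x cols[20,24) = 8x4
Op 6 cut(5, 1): punch at orig (5,21); cuts so far [(5, 21)]; region rows[0,8) x cols[20,24) = 8x4
Op 7 cut(5, 0): punch at orig (5,20); cuts so far [(5, 20), (5, 21)]; region rows[0,8) x cols[20,24) = 8x4
Op 8 cut(1, 2): punch at orig (1,22); cuts so far [(1, 22), (5, 20), (5, 21)]; region rows[0,8) x cols[20,24) = 8x4
Op 9 cut(2, 0): punch at orig (2,20); cuts so far [(1, 22), (2, 20), (5, 20), (5, 21)]; region rows[0,8) x cols[20,24) = 8x4
Unfold 1 (reflect across h@8): 8 holes -> [(1, 22), (2, 20), (5, 20), (5, 21), (10, 20), (10, 21), (13, 20), (14, 22)]
Unfold 2 (reflect across v@20): 16 holes -> [(1, 17), (1, 22), (2, 19), (2, 20), (5, 18), (5, 19), (5, 20), (5, 21), (10, 18), (10, 19), (10, 20), (10, 21), (13, 19), (13, 20), (14, 17), (14, 22)]
Unfold 3 (reflect across v@24): 32 holes -> [(1, 17), (1, 22), (1, 25), (1, 30), (2, 19), (2, 20), (2, 27), (2, 28), (5, 18), (5, 19), (5, 20), (5, 21), (5, 26), (5, 27), (5, 28), (5, 29), (10, 18), (10, 19), (10, 20), (10, 21), (10, 26), (10, 27), (10, 28), (10, 29), (13, 19), (13, 20), (13, 27), (13, 28), (14, 17), (14, 22), (14, 25), (14, 30)]
Unfold 4 (reflect across h@16): 64 holes -> [(1, 17), (1, 22), (1, 25), (1, 30), (2, 19), (2, 20), (2, 27), (2, 28), (5, 18), (5, 19), (5, 20), (5, 21), (5, 26), (5, 27), (5, 28), (5, 29), (10, 18), (10, 19), (10, 20), (10, 21), (10, 26), (10, 27), (10, 28), (10, 29), (13, 19), (13, 20), (13, 27), (13, 28), (14, 17), (14, 22), (14, 25), (14, 30), (17, 17), (17, 22), (17, 25), (17, 30), (18, 19), (18, 20), (18, 27), (18, 28), (21, 18), (21, 19), (21, 20), (21, 21), (21, 26), (21, 27), (21, 28), (21, 29), (26, 18), (26, 19), (26, 20), (26, 21), (26, 26), (26, 27), (26, 28), (26, 29), (29, 19), (29, 20), (29, 27), (29, 28), (30, 17), (30, 22), (30, 25), (30, 30)]
Unfold 5 (reflect across v@16): 128 holes -> [(1, 1), (1, 6), (1, 9), (1, 14), (1, 17), (1, 22), (1, 25), (1, 30), (2, 3), (2, 4), (2, 11), (2, 12), (2, 19), (2, 20), (2, 27), (2, 28), (5, 2), (5, 3), (5, 4), (5, 5), (5, 10), (5, 11), (5, 12), (5, 13), (5, 18), (5, 19), (5, 20), (5, 21), (5, 26), (5, 27), (5, 28), (5, 29), (10, 2), (10, 3), (10, 4), (10, 5), (10, 10), (10, 11), (10, 12), (10, 13), (10, 18), (10, 19), (10, 20), (10, 21), (10, 26), (10, 27), (10, 28), (10, 29), (13, 3), (13, 4), (13, 11), (13, 12), (13, 19), (13, 20), (13, 27), (13, 28), (14, 1), (14, 6), (14, 9), (14, 14), (14, 17), (14, 22), (14, 25), (14, 30), (17, 1), (17, 6), (17, 9), (17, 14), (17, 17), (17, 22), (17, 25), (17, 30), (18, 3), (18, 4), (18, 11), (18, 12), (18, 19), (18, 20), (18, 27), (18, 28), (21, 2), (21, 3), (21, 4), (21, 5), (21, 10), (21, 11), (21, 12), (21, 13), (21, 18), (21, 19), (21, 20), (21, 21), (21, 26), (21, 27), (21, 28), (21, 29), (26, 2), (26, 3), (26, 4), (26, 5), (26, 10), (26, 11), (26, 12), (26, 13), (26, 18), (26, 19), (26, 20), (26, 21), (26, 26), (26, 27), (26, 28), (26, 29), (29, 3), (29, 4), (29, 11), (29, 12), (29, 19), (29, 20), (29, 27), (29, 28), (30, 1), (30, 6), (30, 9), (30, 14), (30, 17), (30, 22), (30, 25), (30, 30)]

Answer: 128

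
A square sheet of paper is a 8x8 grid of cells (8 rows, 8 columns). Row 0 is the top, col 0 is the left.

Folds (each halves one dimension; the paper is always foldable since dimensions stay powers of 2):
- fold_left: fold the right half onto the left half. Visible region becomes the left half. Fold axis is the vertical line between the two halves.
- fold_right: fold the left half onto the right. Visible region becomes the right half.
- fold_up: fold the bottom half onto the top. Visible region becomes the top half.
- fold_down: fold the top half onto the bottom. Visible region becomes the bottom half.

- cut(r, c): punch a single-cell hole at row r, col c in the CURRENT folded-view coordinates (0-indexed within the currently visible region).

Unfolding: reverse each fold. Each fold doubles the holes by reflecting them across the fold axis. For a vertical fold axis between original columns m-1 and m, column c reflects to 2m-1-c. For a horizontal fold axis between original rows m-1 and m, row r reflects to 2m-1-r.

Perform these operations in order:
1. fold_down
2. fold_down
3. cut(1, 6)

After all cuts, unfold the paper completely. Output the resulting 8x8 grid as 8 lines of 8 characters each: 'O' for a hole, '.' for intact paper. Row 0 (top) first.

Op 1 fold_down: fold axis h@4; visible region now rows[4,8) x cols[0,8) = 4x8
Op 2 fold_down: fold axis h@6; visible region now rows[6,8) x cols[0,8) = 2x8
Op 3 cut(1, 6): punch at orig (7,6); cuts so far [(7, 6)]; region rows[6,8) x cols[0,8) = 2x8
Unfold 1 (reflect across h@6): 2 holes -> [(4, 6), (7, 6)]
Unfold 2 (reflect across h@4): 4 holes -> [(0, 6), (3, 6), (4, 6), (7, 6)]

Answer: ......O.
........
........
......O.
......O.
........
........
......O.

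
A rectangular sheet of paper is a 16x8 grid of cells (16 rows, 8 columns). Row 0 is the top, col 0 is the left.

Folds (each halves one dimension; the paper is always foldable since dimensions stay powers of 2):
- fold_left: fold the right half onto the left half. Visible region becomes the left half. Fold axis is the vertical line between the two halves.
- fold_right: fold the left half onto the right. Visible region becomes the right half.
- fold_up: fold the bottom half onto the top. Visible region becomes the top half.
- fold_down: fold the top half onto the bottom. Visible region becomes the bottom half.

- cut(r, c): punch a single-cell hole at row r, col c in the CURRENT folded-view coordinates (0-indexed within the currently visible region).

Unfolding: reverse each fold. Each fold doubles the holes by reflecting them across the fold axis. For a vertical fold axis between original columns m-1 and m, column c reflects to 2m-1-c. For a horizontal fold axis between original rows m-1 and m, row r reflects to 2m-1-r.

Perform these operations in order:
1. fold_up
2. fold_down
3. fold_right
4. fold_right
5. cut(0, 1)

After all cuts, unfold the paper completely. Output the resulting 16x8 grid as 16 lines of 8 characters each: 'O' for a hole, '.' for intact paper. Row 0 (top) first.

Op 1 fold_up: fold axis h@8; visible region now rows[0,8) x cols[0,8) = 8x8
Op 2 fold_down: fold axis h@4; visible region now rows[4,8) x cols[0,8) = 4x8
Op 3 fold_right: fold axis v@4; visible region now rows[4,8) x cols[4,8) = 4x4
Op 4 fold_right: fold axis v@6; visible region now rows[4,8) x cols[6,8) = 4x2
Op 5 cut(0, 1): punch at orig (4,7); cuts so far [(4, 7)]; region rows[4,8) x cols[6,8) = 4x2
Unfold 1 (reflect across v@6): 2 holes -> [(4, 4), (4, 7)]
Unfold 2 (reflect across v@4): 4 holes -> [(4, 0), (4, 3), (4, 4), (4, 7)]
Unfold 3 (reflect across h@4): 8 holes -> [(3, 0), (3, 3), (3, 4), (3, 7), (4, 0), (4, 3), (4, 4), (4, 7)]
Unfold 4 (reflect across h@8): 16 holes -> [(3, 0), (3, 3), (3, 4), (3, 7), (4, 0), (4, 3), (4, 4), (4, 7), (11, 0), (11, 3), (11, 4), (11, 7), (12, 0), (12, 3), (12, 4), (12, 7)]

Answer: ........
........
........
O..OO..O
O..OO..O
........
........
........
........
........
........
O..OO..O
O..OO..O
........
........
........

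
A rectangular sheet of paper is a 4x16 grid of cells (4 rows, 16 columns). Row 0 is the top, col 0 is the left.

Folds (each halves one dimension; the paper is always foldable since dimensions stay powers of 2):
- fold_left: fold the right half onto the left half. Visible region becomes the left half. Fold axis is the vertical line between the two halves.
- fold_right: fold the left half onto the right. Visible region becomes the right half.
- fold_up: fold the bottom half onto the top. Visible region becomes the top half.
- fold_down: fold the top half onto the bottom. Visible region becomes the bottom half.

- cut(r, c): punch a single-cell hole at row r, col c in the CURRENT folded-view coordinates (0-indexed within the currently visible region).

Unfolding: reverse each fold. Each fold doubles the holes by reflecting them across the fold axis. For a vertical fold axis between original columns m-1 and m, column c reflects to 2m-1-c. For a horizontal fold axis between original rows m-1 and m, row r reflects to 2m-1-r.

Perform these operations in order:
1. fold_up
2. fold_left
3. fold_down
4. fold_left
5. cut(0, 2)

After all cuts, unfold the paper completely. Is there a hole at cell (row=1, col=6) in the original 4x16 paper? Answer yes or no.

Answer: no

Derivation:
Op 1 fold_up: fold axis h@2; visible region now rows[0,2) x cols[0,16) = 2x16
Op 2 fold_left: fold axis v@8; visible region now rows[0,2) x cols[0,8) = 2x8
Op 3 fold_down: fold axis h@1; visible region now rows[1,2) x cols[0,8) = 1x8
Op 4 fold_left: fold axis v@4; visible region now rows[1,2) x cols[0,4) = 1x4
Op 5 cut(0, 2): punch at orig (1,2); cuts so far [(1, 2)]; region rows[1,2) x cols[0,4) = 1x4
Unfold 1 (reflect across v@4): 2 holes -> [(1, 2), (1, 5)]
Unfold 2 (reflect across h@1): 4 holes -> [(0, 2), (0, 5), (1, 2), (1, 5)]
Unfold 3 (reflect across v@8): 8 holes -> [(0, 2), (0, 5), (0, 10), (0, 13), (1, 2), (1, 5), (1, 10), (1, 13)]
Unfold 4 (reflect across h@2): 16 holes -> [(0, 2), (0, 5), (0, 10), (0, 13), (1, 2), (1, 5), (1, 10), (1, 13), (2, 2), (2, 5), (2, 10), (2, 13), (3, 2), (3, 5), (3, 10), (3, 13)]
Holes: [(0, 2), (0, 5), (0, 10), (0, 13), (1, 2), (1, 5), (1, 10), (1, 13), (2, 2), (2, 5), (2, 10), (2, 13), (3, 2), (3, 5), (3, 10), (3, 13)]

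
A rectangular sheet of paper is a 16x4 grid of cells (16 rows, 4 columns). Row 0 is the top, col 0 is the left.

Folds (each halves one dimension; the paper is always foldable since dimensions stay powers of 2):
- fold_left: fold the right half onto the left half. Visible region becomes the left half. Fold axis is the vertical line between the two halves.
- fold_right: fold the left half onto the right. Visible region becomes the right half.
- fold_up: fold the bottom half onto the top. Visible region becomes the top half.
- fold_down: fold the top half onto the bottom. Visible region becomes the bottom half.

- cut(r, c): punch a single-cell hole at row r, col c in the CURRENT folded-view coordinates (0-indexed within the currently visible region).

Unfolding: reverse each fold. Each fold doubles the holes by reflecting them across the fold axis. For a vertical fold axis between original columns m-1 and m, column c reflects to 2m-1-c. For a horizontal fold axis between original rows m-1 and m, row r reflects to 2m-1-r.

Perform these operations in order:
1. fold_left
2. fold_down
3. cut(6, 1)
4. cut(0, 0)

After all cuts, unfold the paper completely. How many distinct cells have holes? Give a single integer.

Op 1 fold_left: fold axis v@2; visible region now rows[0,16) x cols[0,2) = 16x2
Op 2 fold_down: fold axis h@8; visible region now rows[8,16) x cols[0,2) = 8x2
Op 3 cut(6, 1): punch at orig (14,1); cuts so far [(14, 1)]; region rows[8,16) x cols[0,2) = 8x2
Op 4 cut(0, 0): punch at orig (8,0); cuts so far [(8, 0), (14, 1)]; region rows[8,16) x cols[0,2) = 8x2
Unfold 1 (reflect across h@8): 4 holes -> [(1, 1), (7, 0), (8, 0), (14, 1)]
Unfold 2 (reflect across v@2): 8 holes -> [(1, 1), (1, 2), (7, 0), (7, 3), (8, 0), (8, 3), (14, 1), (14, 2)]

Answer: 8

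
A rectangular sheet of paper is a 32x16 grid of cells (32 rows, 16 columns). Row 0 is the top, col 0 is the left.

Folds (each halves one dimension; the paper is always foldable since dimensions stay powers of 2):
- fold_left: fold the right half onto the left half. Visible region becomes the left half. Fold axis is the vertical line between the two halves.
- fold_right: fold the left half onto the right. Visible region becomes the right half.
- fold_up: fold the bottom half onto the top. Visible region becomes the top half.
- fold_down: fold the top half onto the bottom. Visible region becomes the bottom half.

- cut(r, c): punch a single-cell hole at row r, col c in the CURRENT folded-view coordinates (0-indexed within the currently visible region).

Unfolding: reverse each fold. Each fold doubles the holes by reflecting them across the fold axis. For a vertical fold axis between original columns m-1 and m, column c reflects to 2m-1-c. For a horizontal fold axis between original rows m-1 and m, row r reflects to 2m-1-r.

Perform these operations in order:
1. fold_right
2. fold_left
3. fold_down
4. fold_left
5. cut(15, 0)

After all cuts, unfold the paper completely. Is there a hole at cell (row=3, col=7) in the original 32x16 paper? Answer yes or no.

Answer: no

Derivation:
Op 1 fold_right: fold axis v@8; visible region now rows[0,32) x cols[8,16) = 32x8
Op 2 fold_left: fold axis v@12; visible region now rows[0,32) x cols[8,12) = 32x4
Op 3 fold_down: fold axis h@16; visible region now rows[16,32) x cols[8,12) = 16x4
Op 4 fold_left: fold axis v@10; visible region now rows[16,32) x cols[8,10) = 16x2
Op 5 cut(15, 0): punch at orig (31,8); cuts so far [(31, 8)]; region rows[16,32) x cols[8,10) = 16x2
Unfold 1 (reflect across v@10): 2 holes -> [(31, 8), (31, 11)]
Unfold 2 (reflect across h@16): 4 holes -> [(0, 8), (0, 11), (31, 8), (31, 11)]
Unfold 3 (reflect across v@12): 8 holes -> [(0, 8), (0, 11), (0, 12), (0, 15), (31, 8), (31, 11), (31, 12), (31, 15)]
Unfold 4 (reflect across v@8): 16 holes -> [(0, 0), (0, 3), (0, 4), (0, 7), (0, 8), (0, 11), (0, 12), (0, 15), (31, 0), (31, 3), (31, 4), (31, 7), (31, 8), (31, 11), (31, 12), (31, 15)]
Holes: [(0, 0), (0, 3), (0, 4), (0, 7), (0, 8), (0, 11), (0, 12), (0, 15), (31, 0), (31, 3), (31, 4), (31, 7), (31, 8), (31, 11), (31, 12), (31, 15)]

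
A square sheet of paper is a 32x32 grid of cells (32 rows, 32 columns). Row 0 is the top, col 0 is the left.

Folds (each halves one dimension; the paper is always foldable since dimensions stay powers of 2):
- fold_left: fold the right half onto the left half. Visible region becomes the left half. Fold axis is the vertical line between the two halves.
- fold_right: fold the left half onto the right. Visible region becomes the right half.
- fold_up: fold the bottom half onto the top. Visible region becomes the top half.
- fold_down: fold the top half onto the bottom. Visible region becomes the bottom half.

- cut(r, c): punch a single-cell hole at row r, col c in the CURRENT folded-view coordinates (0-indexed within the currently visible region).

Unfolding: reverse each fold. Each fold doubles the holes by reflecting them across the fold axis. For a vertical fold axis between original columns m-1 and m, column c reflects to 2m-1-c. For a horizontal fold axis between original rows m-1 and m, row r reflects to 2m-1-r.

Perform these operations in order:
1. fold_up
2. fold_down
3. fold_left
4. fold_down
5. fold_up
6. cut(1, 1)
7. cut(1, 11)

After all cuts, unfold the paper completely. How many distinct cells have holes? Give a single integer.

Op 1 fold_up: fold axis h@16; visible region now rows[0,16) x cols[0,32) = 16x32
Op 2 fold_down: fold axis h@8; visible region now rows[8,16) x cols[0,32) = 8x32
Op 3 fold_left: fold axis v@16; visible region now rows[8,16) x cols[0,16) = 8x16
Op 4 fold_down: fold axis h@12; visible region now rows[12,16) x cols[0,16) = 4x16
Op 5 fold_up: fold axis h@14; visible region now rows[12,14) x cols[0,16) = 2x16
Op 6 cut(1, 1): punch at orig (13,1); cuts so far [(13, 1)]; region rows[12,14) x cols[0,16) = 2x16
Op 7 cut(1, 11): punch at orig (13,11); cuts so far [(13, 1), (13, 11)]; region rows[12,14) x cols[0,16) = 2x16
Unfold 1 (reflect across h@14): 4 holes -> [(13, 1), (13, 11), (14, 1), (14, 11)]
Unfold 2 (reflect across h@12): 8 holes -> [(9, 1), (9, 11), (10, 1), (10, 11), (13, 1), (13, 11), (14, 1), (14, 11)]
Unfold 3 (reflect across v@16): 16 holes -> [(9, 1), (9, 11), (9, 20), (9, 30), (10, 1), (10, 11), (10, 20), (10, 30), (13, 1), (13, 11), (13, 20), (13, 30), (14, 1), (14, 11), (14, 20), (14, 30)]
Unfold 4 (reflect across h@8): 32 holes -> [(1, 1), (1, 11), (1, 20), (1, 30), (2, 1), (2, 11), (2, 20), (2, 30), (5, 1), (5, 11), (5, 20), (5, 30), (6, 1), (6, 11), (6, 20), (6, 30), (9, 1), (9, 11), (9, 20), (9, 30), (10, 1), (10, 11), (10, 20), (10, 30), (13, 1), (13, 11), (13, 20), (13, 30), (14, 1), (14, 11), (14, 20), (14, 30)]
Unfold 5 (reflect across h@16): 64 holes -> [(1, 1), (1, 11), (1, 20), (1, 30), (2, 1), (2, 11), (2, 20), (2, 30), (5, 1), (5, 11), (5, 20), (5, 30), (6, 1), (6, 11), (6, 20), (6, 30), (9, 1), (9, 11), (9, 20), (9, 30), (10, 1), (10, 11), (10, 20), (10, 30), (13, 1), (13, 11), (13, 20), (13, 30), (14, 1), (14, 11), (14, 20), (14, 30), (17, 1), (17, 11), (17, 20), (17, 30), (18, 1), (18, 11), (18, 20), (18, 30), (21, 1), (21, 11), (21, 20), (21, 30), (22, 1), (22, 11), (22, 20), (22, 30), (25, 1), (25, 11), (25, 20), (25, 30), (26, 1), (26, 11), (26, 20), (26, 30), (29, 1), (29, 11), (29, 20), (29, 30), (30, 1), (30, 11), (30, 20), (30, 30)]

Answer: 64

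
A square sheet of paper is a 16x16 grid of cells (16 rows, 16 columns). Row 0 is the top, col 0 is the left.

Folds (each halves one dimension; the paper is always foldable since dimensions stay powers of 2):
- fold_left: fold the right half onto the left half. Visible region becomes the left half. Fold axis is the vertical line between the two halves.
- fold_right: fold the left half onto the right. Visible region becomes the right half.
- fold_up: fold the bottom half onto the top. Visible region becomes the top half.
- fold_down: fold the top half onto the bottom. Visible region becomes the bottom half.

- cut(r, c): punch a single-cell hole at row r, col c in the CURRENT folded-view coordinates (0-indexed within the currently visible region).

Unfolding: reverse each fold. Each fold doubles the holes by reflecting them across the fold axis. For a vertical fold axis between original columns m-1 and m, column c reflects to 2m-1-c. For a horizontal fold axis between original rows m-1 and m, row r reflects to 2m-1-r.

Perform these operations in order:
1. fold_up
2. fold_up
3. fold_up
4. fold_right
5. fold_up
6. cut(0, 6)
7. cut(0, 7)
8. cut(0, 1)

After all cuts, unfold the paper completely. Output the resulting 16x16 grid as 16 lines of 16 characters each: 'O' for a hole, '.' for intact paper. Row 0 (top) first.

Answer: OO....O..O....OO
OO....O..O....OO
OO....O..O....OO
OO....O..O....OO
OO....O..O....OO
OO....O..O....OO
OO....O..O....OO
OO....O..O....OO
OO....O..O....OO
OO....O..O....OO
OO....O..O....OO
OO....O..O....OO
OO....O..O....OO
OO....O..O....OO
OO....O..O....OO
OO....O..O....OO

Derivation:
Op 1 fold_up: fold axis h@8; visible region now rows[0,8) x cols[0,16) = 8x16
Op 2 fold_up: fold axis h@4; visible region now rows[0,4) x cols[0,16) = 4x16
Op 3 fold_up: fold axis h@2; visible region now rows[0,2) x cols[0,16) = 2x16
Op 4 fold_right: fold axis v@8; visible region now rows[0,2) x cols[8,16) = 2x8
Op 5 fold_up: fold axis h@1; visible region now rows[0,1) x cols[8,16) = 1x8
Op 6 cut(0, 6): punch at orig (0,14); cuts so far [(0, 14)]; region rows[0,1) x cols[8,16) = 1x8
Op 7 cut(0, 7): punch at orig (0,15); cuts so far [(0, 14), (0, 15)]; region rows[0,1) x cols[8,16) = 1x8
Op 8 cut(0, 1): punch at orig (0,9); cuts so far [(0, 9), (0, 14), (0, 15)]; region rows[0,1) x cols[8,16) = 1x8
Unfold 1 (reflect across h@1): 6 holes -> [(0, 9), (0, 14), (0, 15), (1, 9), (1, 14), (1, 15)]
Unfold 2 (reflect across v@8): 12 holes -> [(0, 0), (0, 1), (0, 6), (0, 9), (0, 14), (0, 15), (1, 0), (1, 1), (1, 6), (1, 9), (1, 14), (1, 15)]
Unfold 3 (reflect across h@2): 24 holes -> [(0, 0), (0, 1), (0, 6), (0, 9), (0, 14), (0, 15), (1, 0), (1, 1), (1, 6), (1, 9), (1, 14), (1, 15), (2, 0), (2, 1), (2, 6), (2, 9), (2, 14), (2, 15), (3, 0), (3, 1), (3, 6), (3, 9), (3, 14), (3, 15)]
Unfold 4 (reflect across h@4): 48 holes -> [(0, 0), (0, 1), (0, 6), (0, 9), (0, 14), (0, 15), (1, 0), (1, 1), (1, 6), (1, 9), (1, 14), (1, 15), (2, 0), (2, 1), (2, 6), (2, 9), (2, 14), (2, 15), (3, 0), (3, 1), (3, 6), (3, 9), (3, 14), (3, 15), (4, 0), (4, 1), (4, 6), (4, 9), (4, 14), (4, 15), (5, 0), (5, 1), (5, 6), (5, 9), (5, 14), (5, 15), (6, 0), (6, 1), (6, 6), (6, 9), (6, 14), (6, 15), (7, 0), (7, 1), (7, 6), (7, 9), (7, 14), (7, 15)]
Unfold 5 (reflect across h@8): 96 holes -> [(0, 0), (0, 1), (0, 6), (0, 9), (0, 14), (0, 15), (1, 0), (1, 1), (1, 6), (1, 9), (1, 14), (1, 15), (2, 0), (2, 1), (2, 6), (2, 9), (2, 14), (2, 15), (3, 0), (3, 1), (3, 6), (3, 9), (3, 14), (3, 15), (4, 0), (4, 1), (4, 6), (4, 9), (4, 14), (4, 15), (5, 0), (5, 1), (5, 6), (5, 9), (5, 14), (5, 15), (6, 0), (6, 1), (6, 6), (6, 9), (6, 14), (6, 15), (7, 0), (7, 1), (7, 6), (7, 9), (7, 14), (7, 15), (8, 0), (8, 1), (8, 6), (8, 9), (8, 14), (8, 15), (9, 0), (9, 1), (9, 6), (9, 9), (9, 14), (9, 15), (10, 0), (10, 1), (10, 6), (10, 9), (10, 14), (10, 15), (11, 0), (11, 1), (11, 6), (11, 9), (11, 14), (11, 15), (12, 0), (12, 1), (12, 6), (12, 9), (12, 14), (12, 15), (13, 0), (13, 1), (13, 6), (13, 9), (13, 14), (13, 15), (14, 0), (14, 1), (14, 6), (14, 9), (14, 14), (14, 15), (15, 0), (15, 1), (15, 6), (15, 9), (15, 14), (15, 15)]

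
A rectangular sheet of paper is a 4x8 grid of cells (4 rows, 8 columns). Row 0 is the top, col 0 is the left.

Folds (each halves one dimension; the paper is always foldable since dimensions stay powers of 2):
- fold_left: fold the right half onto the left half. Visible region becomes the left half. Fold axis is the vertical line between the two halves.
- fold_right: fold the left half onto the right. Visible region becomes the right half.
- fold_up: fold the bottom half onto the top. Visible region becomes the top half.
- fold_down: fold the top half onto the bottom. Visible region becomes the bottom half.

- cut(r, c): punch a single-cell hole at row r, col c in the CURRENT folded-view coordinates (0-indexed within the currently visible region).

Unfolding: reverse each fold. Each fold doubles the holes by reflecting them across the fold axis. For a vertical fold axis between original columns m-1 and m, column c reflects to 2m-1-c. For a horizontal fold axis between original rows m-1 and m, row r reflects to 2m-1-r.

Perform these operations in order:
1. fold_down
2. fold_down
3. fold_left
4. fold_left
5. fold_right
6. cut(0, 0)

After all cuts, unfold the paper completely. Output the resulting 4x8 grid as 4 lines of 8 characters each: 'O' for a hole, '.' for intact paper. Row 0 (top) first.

Answer: OOOOOOOO
OOOOOOOO
OOOOOOOO
OOOOOOOO

Derivation:
Op 1 fold_down: fold axis h@2; visible region now rows[2,4) x cols[0,8) = 2x8
Op 2 fold_down: fold axis h@3; visible region now rows[3,4) x cols[0,8) = 1x8
Op 3 fold_left: fold axis v@4; visible region now rows[3,4) x cols[0,4) = 1x4
Op 4 fold_left: fold axis v@2; visible region now rows[3,4) x cols[0,2) = 1x2
Op 5 fold_right: fold axis v@1; visible region now rows[3,4) x cols[1,2) = 1x1
Op 6 cut(0, 0): punch at orig (3,1); cuts so far [(3, 1)]; region rows[3,4) x cols[1,2) = 1x1
Unfold 1 (reflect across v@1): 2 holes -> [(3, 0), (3, 1)]
Unfold 2 (reflect across v@2): 4 holes -> [(3, 0), (3, 1), (3, 2), (3, 3)]
Unfold 3 (reflect across v@4): 8 holes -> [(3, 0), (3, 1), (3, 2), (3, 3), (3, 4), (3, 5), (3, 6), (3, 7)]
Unfold 4 (reflect across h@3): 16 holes -> [(2, 0), (2, 1), (2, 2), (2, 3), (2, 4), (2, 5), (2, 6), (2, 7), (3, 0), (3, 1), (3, 2), (3, 3), (3, 4), (3, 5), (3, 6), (3, 7)]
Unfold 5 (reflect across h@2): 32 holes -> [(0, 0), (0, 1), (0, 2), (0, 3), (0, 4), (0, 5), (0, 6), (0, 7), (1, 0), (1, 1), (1, 2), (1, 3), (1, 4), (1, 5), (1, 6), (1, 7), (2, 0), (2, 1), (2, 2), (2, 3), (2, 4), (2, 5), (2, 6), (2, 7), (3, 0), (3, 1), (3, 2), (3, 3), (3, 4), (3, 5), (3, 6), (3, 7)]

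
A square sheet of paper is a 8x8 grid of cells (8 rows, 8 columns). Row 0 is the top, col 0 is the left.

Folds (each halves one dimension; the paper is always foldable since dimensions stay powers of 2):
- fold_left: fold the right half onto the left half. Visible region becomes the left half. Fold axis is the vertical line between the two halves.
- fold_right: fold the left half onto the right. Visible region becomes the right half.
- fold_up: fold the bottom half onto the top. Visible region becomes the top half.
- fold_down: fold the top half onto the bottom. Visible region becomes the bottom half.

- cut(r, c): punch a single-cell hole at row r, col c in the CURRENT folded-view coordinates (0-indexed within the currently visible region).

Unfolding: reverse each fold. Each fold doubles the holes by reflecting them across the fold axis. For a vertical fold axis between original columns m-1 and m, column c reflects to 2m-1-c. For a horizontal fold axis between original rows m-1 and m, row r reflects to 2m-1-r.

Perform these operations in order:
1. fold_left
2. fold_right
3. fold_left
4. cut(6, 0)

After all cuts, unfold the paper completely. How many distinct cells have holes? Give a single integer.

Op 1 fold_left: fold axis v@4; visible region now rows[0,8) x cols[0,4) = 8x4
Op 2 fold_right: fold axis v@2; visible region now rows[0,8) x cols[2,4) = 8x2
Op 3 fold_left: fold axis v@3; visible region now rows[0,8) x cols[2,3) = 8x1
Op 4 cut(6, 0): punch at orig (6,2); cuts so far [(6, 2)]; region rows[0,8) x cols[2,3) = 8x1
Unfold 1 (reflect across v@3): 2 holes -> [(6, 2), (6, 3)]
Unfold 2 (reflect across v@2): 4 holes -> [(6, 0), (6, 1), (6, 2), (6, 3)]
Unfold 3 (reflect across v@4): 8 holes -> [(6, 0), (6, 1), (6, 2), (6, 3), (6, 4), (6, 5), (6, 6), (6, 7)]

Answer: 8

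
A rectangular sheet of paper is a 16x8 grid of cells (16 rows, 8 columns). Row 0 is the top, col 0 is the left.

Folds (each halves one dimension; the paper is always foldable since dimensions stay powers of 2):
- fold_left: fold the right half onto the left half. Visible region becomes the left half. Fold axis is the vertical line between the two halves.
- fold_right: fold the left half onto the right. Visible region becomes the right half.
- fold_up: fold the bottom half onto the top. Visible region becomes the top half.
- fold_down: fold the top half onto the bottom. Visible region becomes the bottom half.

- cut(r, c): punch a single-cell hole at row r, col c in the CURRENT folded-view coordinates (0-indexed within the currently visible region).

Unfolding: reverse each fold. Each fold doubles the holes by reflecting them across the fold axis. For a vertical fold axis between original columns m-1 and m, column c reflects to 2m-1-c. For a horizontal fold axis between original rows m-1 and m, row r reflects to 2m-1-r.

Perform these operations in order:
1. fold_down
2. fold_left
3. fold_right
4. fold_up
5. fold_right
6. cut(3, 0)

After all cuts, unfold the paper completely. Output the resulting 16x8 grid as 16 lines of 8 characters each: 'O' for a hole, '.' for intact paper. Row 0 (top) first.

Answer: ........
........
........
OOOOOOOO
OOOOOOOO
........
........
........
........
........
........
OOOOOOOO
OOOOOOOO
........
........
........

Derivation:
Op 1 fold_down: fold axis h@8; visible region now rows[8,16) x cols[0,8) = 8x8
Op 2 fold_left: fold axis v@4; visible region now rows[8,16) x cols[0,4) = 8x4
Op 3 fold_right: fold axis v@2; visible region now rows[8,16) x cols[2,4) = 8x2
Op 4 fold_up: fold axis h@12; visible region now rows[8,12) x cols[2,4) = 4x2
Op 5 fold_right: fold axis v@3; visible region now rows[8,12) x cols[3,4) = 4x1
Op 6 cut(3, 0): punch at orig (11,3); cuts so far [(11, 3)]; region rows[8,12) x cols[3,4) = 4x1
Unfold 1 (reflect across v@3): 2 holes -> [(11, 2), (11, 3)]
Unfold 2 (reflect across h@12): 4 holes -> [(11, 2), (11, 3), (12, 2), (12, 3)]
Unfold 3 (reflect across v@2): 8 holes -> [(11, 0), (11, 1), (11, 2), (11, 3), (12, 0), (12, 1), (12, 2), (12, 3)]
Unfold 4 (reflect across v@4): 16 holes -> [(11, 0), (11, 1), (11, 2), (11, 3), (11, 4), (11, 5), (11, 6), (11, 7), (12, 0), (12, 1), (12, 2), (12, 3), (12, 4), (12, 5), (12, 6), (12, 7)]
Unfold 5 (reflect across h@8): 32 holes -> [(3, 0), (3, 1), (3, 2), (3, 3), (3, 4), (3, 5), (3, 6), (3, 7), (4, 0), (4, 1), (4, 2), (4, 3), (4, 4), (4, 5), (4, 6), (4, 7), (11, 0), (11, 1), (11, 2), (11, 3), (11, 4), (11, 5), (11, 6), (11, 7), (12, 0), (12, 1), (12, 2), (12, 3), (12, 4), (12, 5), (12, 6), (12, 7)]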